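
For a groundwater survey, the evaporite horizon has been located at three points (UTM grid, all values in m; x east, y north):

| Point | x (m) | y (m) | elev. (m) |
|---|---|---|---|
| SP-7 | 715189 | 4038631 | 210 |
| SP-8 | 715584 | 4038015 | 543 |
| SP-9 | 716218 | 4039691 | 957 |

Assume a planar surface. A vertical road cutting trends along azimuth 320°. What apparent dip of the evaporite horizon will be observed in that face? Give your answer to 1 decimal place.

28.0°

Two edge vectors: SP-7→SP-8 = (395, -616, 333), SP-7→SP-9 = (1029, 1060, 747).
Normal n = (SP-7→SP-8) × (SP-7→SP-9) = (-813132, 47592, 1052564).
So ∂z/∂x = −n_x/n_z = 0.77252 and ∂z/∂y = −n_y/n_z = −0.04522.
Unit vector along 320° is (sin 320°, cos 320°) = (-0.6428, 0.7660).
Slope in that direction = a·(-0.6428) + b·(0.7660) = −0.53121.
Apparent dip = arctan|0.53121| = 28.0° (true dip is 37.7°, so apparent ≤ true as expected).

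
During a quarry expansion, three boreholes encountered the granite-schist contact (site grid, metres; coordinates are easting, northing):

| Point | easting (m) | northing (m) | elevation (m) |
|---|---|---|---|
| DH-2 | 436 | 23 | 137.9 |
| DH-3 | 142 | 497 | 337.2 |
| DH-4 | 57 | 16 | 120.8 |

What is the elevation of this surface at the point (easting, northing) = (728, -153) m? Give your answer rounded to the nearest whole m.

Two edge vectors: DH-2→DH-3 = (-294, 474, 199.3), DH-2→DH-4 = (-379, -7, -17.1).
Normal n = (DH-2→DH-3) × (DH-2→DH-4) = (-6710.3, -80562.1, 181704).
So ∂z/∂easting = −n_x/n_z = 0.03693 and ∂z/∂northing = −n_y/n_z = 0.44337.
Intercept c from DH-2: 137.9 − 16.10 − 10.20 = 111.60.
At (728, -153): z = 26.9 − 67.8 + 111.60 = 70.7 m.

71 m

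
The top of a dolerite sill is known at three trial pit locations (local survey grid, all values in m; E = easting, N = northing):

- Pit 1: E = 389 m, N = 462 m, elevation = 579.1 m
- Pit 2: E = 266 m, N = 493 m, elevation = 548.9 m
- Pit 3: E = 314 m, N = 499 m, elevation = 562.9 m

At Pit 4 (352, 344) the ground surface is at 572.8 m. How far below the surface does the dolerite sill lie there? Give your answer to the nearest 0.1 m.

Let the plane be z = a·E + b·N + c.
Pit 2−Pit 1: −123a + 31b = −30.2;  Pit 3−Pit 1: −75a + 37b = −16.2.
Solving gives a = 0.27637, b = 0.12237.
Then c = 579.1 − a·389 − b·462 = 415.06.
At (352, 344): z_contact = 97.28 + 42.10 + 415.06 = 554.43 m.
Depth below ground = 572.8 − 554.43 = 18.4 m.

18.4 m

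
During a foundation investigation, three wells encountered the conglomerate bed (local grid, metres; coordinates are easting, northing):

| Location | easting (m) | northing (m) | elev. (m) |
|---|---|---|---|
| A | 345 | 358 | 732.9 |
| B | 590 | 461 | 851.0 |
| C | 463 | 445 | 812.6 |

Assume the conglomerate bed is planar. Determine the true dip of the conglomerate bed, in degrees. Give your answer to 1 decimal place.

33.0°

Let the plane be z = a·easting + b·northing + c.
B−A: 245a + 103b = 118.1;  C−A: 118a + 87b = 79.7.
Solving gives a = 0.22548, b = 0.61027.
Gradient magnitude |∇z| = √(a² + b²) = √(0.05084 + 0.37243) = 0.65059.
True dip = arctan(0.65059) = 33.0°, dipping toward SSW (azimuth ≈ 200°).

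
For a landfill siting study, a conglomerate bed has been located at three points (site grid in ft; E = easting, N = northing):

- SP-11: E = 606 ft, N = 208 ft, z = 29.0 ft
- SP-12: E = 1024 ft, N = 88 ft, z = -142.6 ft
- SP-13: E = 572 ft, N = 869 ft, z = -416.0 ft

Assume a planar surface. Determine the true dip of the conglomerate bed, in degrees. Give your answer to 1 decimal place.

43.0°

Let the plane be z = a·E + b·N + c.
SP-12−SP-11: 418a − 120b = −171.6;  SP-13−SP-11: −34a + 661b = −445.
Solving gives a = −0.61285, b = −0.70475.
Gradient magnitude |∇z| = √(a² + b²) = √(0.37558 + 0.49667) = 0.93394.
True dip = arctan(0.93394) = 43.0°, dipping toward NE (azimuth ≈ 041°).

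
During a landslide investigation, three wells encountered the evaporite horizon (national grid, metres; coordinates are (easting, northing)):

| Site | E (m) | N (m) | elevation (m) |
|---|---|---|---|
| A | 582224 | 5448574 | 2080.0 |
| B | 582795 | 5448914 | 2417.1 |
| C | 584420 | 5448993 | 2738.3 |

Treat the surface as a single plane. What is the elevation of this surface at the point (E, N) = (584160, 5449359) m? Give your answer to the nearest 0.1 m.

2958.8 m

Two edge vectors: A→B = (571, 340, 337.1), A→C = (2196, 419, 658.3).
Normal n = (A→B) × (A→C) = (82577.1, 364382.3, -507391).
So ∂z/∂E = −n_x/n_z = 0.162748452 and ∂z/∂N = −n_y/n_z = 0.718148923.
Intercept c from A: 2080 − 94756.05 − 3912887.55 = −4005563.60.
At (584160, 5449359): z = 95071.1 + 3913451.3 − 4005563.60 = 2958.8 m.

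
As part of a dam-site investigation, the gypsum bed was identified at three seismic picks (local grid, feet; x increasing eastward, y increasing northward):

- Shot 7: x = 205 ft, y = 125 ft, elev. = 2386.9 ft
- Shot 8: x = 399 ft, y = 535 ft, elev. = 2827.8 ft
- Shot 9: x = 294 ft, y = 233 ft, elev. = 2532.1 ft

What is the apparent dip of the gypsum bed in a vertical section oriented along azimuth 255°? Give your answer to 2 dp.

42.77°

Let the plane be z = a·x + b·y + c.
Shot 8−Shot 7: 194a + 410b = 440.9;  Shot 9−Shot 7: 89a + 108b = 145.2.
Solving gives a = 0.76682, b = 0.71253.
Unit vector along 255° is (sin 255°, cos 255°) = (-0.9659, -0.2588).
Slope in that direction = a·(-0.9659) + b·(-0.2588) = −0.92510.
Apparent dip = arctan|0.92510| = 42.77° (true dip is 46.3°, so apparent ≤ true as expected).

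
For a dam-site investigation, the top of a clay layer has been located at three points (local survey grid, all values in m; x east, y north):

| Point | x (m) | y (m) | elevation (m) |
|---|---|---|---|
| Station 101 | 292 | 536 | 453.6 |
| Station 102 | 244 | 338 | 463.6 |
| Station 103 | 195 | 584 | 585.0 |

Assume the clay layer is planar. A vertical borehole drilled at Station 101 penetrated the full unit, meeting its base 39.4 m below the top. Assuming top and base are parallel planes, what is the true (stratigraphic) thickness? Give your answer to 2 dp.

Two edge vectors: Station 101→Station 102 = (-48, -198, 10), Station 101→Station 103 = (-97, 48, 131.4).
Normal n = (Station 101→Station 102) × (Station 101→Station 103) = (-26497.2, 5337.2, -21510).
So ∂z/∂x = −n_x/n_z = −1.23185 and ∂z/∂y = −n_y/n_z = 0.24813.
|∇z| = √(a²+b²) = 1.25660, so dip δ = arctan(1.25660) = 51.49°.
True thickness = vertical thickness × cos δ = 39.4 × cos 51.49° = 24.53 m.

24.53 m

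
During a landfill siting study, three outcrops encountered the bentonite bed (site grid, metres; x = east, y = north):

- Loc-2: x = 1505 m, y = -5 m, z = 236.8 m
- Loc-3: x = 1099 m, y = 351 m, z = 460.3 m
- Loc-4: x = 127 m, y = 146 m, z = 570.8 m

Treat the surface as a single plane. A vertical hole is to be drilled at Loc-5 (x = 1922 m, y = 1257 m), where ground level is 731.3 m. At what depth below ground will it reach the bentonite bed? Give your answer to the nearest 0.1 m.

70.4 m

Let the plane be z = a·x + b·y + c.
Loc-3−Loc-2: −406a + 356b = 223.5;  Loc-4−Loc-2: −1378a + 151b = 334.
Solving gives a = −0.198377, b = 0.401571.
Then c = 236.8 − a·1505 − b·-5 = 537.36.
At (1922, 1257): z_contact = −381.28 + 504.77 + 537.36 = 660.86 m.
Depth below ground = 731.3 − 660.86 = 70.4 m.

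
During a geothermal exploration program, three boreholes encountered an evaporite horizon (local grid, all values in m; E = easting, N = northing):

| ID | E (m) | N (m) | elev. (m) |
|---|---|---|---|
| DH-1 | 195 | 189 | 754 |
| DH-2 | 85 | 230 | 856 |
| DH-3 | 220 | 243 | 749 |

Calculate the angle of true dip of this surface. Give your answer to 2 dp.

Two edge vectors: DH-1→DH-2 = (-110, 41, 102), DH-1→DH-3 = (25, 54, -5).
Normal n = (DH-1→DH-2) × (DH-1→DH-3) = (-5713, 2000, -6965).
So ∂z/∂E = −n_x/n_z = −0.82024 and ∂z/∂N = −n_y/n_z = 0.28715.
Gradient magnitude |∇z| = √(a² + b²) = √(0.67280 + 0.08246) = 0.86905.
True dip = arctan(0.86905) = 40.99°, dipping toward ESE (azimuth ≈ 109°).

40.99°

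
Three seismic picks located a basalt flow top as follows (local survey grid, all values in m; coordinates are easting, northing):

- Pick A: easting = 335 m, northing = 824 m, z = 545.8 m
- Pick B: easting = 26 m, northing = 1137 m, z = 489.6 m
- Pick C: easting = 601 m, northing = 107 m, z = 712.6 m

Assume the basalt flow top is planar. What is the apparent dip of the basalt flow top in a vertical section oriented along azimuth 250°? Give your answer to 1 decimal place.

Let the plane be z = a·easting + b·northing + c.
Pick B−Pick A: −309a + 313b = −56.2;  Pick C−Pick A: 266a − 717b = 166.8.
Solving gives a = −0.08614, b = −0.26459.
Unit vector along 250° is (sin 250°, cos 250°) = (-0.9397, -0.3420).
Slope in that direction = a·(-0.9397) + b·(-0.3420) = 0.17144.
Apparent dip = arctan|0.17144| = 9.7° (true dip is 15.5°, so apparent ≤ true as expected).

9.7°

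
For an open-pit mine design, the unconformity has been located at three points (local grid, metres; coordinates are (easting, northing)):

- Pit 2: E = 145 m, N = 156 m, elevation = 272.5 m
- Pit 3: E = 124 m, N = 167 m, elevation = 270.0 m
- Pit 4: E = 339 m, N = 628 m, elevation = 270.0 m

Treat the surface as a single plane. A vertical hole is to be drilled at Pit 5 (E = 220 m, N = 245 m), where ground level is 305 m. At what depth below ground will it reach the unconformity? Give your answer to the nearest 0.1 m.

Let the plane be z = a·E + b·N + c.
Pit 3−Pit 2: −21a + 11b = −2.5;  Pit 4−Pit 2: 194a + 472b = −2.5.
Solving gives a = 0.09567, b = −0.04462.
Then c = 272.5 − a·145 − b·156 = 265.59.
At (220, 245): z_contact = 21.05 − 10.93 + 265.59 = 275.70 m.
Depth below ground = 305 − 275.70 = 29.3 m.

29.3 m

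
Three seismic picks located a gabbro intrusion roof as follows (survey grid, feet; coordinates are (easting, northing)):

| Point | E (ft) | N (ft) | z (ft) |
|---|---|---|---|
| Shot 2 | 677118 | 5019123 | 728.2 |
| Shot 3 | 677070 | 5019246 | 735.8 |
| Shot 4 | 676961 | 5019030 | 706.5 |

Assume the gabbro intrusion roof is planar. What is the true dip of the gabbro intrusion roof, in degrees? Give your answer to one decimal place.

7.1°

Two edge vectors: Shot 2→Shot 3 = (-48, 123, 7.6), Shot 2→Shot 4 = (-157, -93, -21.7).
Normal n = (Shot 2→Shot 3) × (Shot 2→Shot 4) = (-1962.3, -2234.8, 23775).
So ∂z/∂E = −n_x/n_z = 0.08254 and ∂z/∂N = −n_y/n_z = 0.09400.
Gradient magnitude |∇z| = √(a² + b²) = √(0.00681 + 0.00884) = 0.12509.
True dip = arctan(0.12509) = 7.1°, dipping toward SW (azimuth ≈ 221°).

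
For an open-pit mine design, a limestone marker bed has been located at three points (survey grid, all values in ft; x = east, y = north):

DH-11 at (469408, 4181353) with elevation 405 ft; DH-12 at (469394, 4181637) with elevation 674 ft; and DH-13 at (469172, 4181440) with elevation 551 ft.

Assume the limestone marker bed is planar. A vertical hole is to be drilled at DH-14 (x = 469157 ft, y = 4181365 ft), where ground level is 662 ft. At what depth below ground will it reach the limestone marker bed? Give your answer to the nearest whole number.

Let the plane be z = a·x + b·y + c.
DH-12−DH-11: −14a + 284b = 269;  DH-13−DH-11: −236a + 87b = 146.
Solving gives a = −0.27445826, b = 0.93365347.
Then c = 405 − a·469408 − b·4181353 = −3774696.82.
At (469157, 4181365): z_contact = −128764.0 + 3903945.9 − 3774696.82 = 485.1 ft.
Depth below ground = 662 − 485.1 = 177 ft.

177 ft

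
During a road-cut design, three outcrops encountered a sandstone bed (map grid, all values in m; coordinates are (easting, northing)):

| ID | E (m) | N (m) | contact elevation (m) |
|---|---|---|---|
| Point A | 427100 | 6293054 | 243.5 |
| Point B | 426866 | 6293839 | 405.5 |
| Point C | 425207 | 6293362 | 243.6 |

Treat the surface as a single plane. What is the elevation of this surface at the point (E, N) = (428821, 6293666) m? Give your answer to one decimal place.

Two edge vectors: Point A→Point B = (-234, 785, 162), Point A→Point C = (-1893, 308, 0.1).
Normal n = (Point A→Point B) × (Point A→Point C) = (-49817.5, -306642.6, 1413933).
So ∂z/∂E = −n_x/n_z = 0.035233282 and ∂z/∂N = −n_y/n_z = 0.216872087.
Intercept c from Point A: 243.5 − 15048.13 − 1364787.75 = −1379592.39.
At (428821, 6293666): z = 15108.8 + 1364920.5 − 1379592.39 = 436.9 m.

436.9 m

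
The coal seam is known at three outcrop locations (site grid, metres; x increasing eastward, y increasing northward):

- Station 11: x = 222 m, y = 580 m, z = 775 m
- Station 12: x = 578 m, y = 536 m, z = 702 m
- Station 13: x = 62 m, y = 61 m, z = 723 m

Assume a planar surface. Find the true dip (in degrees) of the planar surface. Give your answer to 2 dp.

13.68°

Let the plane be z = a·x + b·y + c.
Station 12−Station 11: 356a − 44b = −73;  Station 13−Station 11: −160a − 519b = −52.
Solving gives a = −0.18560, b = 0.15741.
Gradient magnitude |∇z| = √(a² + b²) = √(0.03445 + 0.02478) = 0.24336.
True dip = arctan(0.24336) = 13.68°, dipping toward SE (azimuth ≈ 130°).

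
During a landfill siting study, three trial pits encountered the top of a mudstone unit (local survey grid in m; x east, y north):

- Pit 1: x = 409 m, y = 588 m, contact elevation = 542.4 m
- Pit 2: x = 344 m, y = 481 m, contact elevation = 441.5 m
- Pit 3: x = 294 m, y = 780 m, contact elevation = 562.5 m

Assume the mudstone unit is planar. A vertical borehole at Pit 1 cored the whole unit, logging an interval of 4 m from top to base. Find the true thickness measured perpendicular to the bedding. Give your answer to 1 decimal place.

3.0 m

Let the plane be z = a·x + b·y + c.
Pit 2−Pit 1: −65a − 107b = −100.9;  Pit 3−Pit 1: −115a + 192b = 20.1.
Solving gives a = 0.69486, b = 0.52088.
|∇z| = √(a²+b²) = 0.86842, so dip δ = arctan(0.86842) = 40.97°.
True thickness = vertical thickness × cos δ = 4 × cos 40.97° = 3.0 m.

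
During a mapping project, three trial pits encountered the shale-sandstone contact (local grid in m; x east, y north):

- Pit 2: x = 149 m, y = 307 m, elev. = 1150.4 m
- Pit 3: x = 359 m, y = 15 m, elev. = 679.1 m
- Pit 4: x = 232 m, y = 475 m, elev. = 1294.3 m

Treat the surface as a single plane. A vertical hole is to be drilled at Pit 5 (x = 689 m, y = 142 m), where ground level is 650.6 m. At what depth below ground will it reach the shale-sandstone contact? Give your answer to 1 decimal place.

Let the plane be z = a·x + b·y + c.
Pit 3−Pit 2: 210a − 292b = −471.3;  Pit 4−Pit 2: 83a + 168b = 143.9.
Solving gives a = −0.62436, b = 1.16501.
Then c = 1150.4 − a·149 − b·307 = 885.77.
At (689, 142): z_contact = −430.19 + 165.43 + 885.77 = 621.02 m.
Depth below ground = 650.6 − 621.02 = 29.6 m.

29.6 m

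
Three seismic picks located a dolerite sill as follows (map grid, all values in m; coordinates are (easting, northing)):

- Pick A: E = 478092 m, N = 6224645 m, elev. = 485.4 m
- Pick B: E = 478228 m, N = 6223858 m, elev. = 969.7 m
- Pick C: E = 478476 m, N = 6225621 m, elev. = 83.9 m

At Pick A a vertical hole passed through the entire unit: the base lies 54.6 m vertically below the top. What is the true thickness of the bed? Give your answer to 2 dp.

Two edge vectors: Pick A→Pick B = (136, -787, 484.3), Pick A→Pick C = (384, 976, -401.5).
Normal n = (Pick A→Pick B) × (Pick A→Pick C) = (-156696.3, 240575.2, 434944).
So ∂z/∂E = −n_x/n_z = 0.36027 and ∂z/∂N = −n_y/n_z = −0.55312.
|∇z| = √(a²+b²) = 0.66010, so dip δ = arctan(0.66010) = 33.43°.
True thickness = vertical thickness × cos δ = 54.6 × cos 33.43° = 45.57 m.

45.57 m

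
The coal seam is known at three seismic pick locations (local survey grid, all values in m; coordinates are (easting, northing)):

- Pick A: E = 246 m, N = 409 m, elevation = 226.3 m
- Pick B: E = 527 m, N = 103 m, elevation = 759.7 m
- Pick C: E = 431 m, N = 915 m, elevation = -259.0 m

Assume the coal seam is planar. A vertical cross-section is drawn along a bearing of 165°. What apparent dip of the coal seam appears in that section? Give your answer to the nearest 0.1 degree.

Let the plane be z = a·E + b·N + c.
Pick B−Pick A: 281a − 306b = 533.4;  Pick C−Pick A: 185a + 506b = −485.3.
Solving gives a = 0.61067, b = −1.18236.
Unit vector along 165° is (sin 165°, cos 165°) = (0.2588, -0.9659).
Slope in that direction = a·(0.2588) + b·(-0.9659) = 1.30012.
Apparent dip = arctan|1.30012| = 52.4° (true dip is 53.1°, so apparent ≤ true as expected).

52.4°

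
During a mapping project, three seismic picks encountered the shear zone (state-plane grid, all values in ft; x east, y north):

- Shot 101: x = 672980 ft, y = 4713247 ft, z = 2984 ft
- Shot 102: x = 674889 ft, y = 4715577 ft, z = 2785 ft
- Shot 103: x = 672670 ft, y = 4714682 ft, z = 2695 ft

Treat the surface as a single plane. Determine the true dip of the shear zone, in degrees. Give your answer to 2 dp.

Let the plane be z = a·x + b·y + c.
Shot 102−Shot 101: 1909a + 2330b = −199;  Shot 103−Shot 101: −310a + 1435b = −289.
Solving gives a = 0.11203, b = −0.17719.
Gradient magnitude |∇z| = √(a² + b²) = √(0.01255 + 0.03140) = 0.20964.
True dip = arctan(0.20964) = 11.84°, dipping toward NNW (azimuth ≈ 328°).

11.84°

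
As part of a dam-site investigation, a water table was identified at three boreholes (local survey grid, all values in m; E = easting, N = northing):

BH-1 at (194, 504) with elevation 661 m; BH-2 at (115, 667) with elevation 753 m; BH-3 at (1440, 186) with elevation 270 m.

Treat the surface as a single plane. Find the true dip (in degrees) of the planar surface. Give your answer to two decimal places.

26.97°

Two edge vectors: BH-1→BH-2 = (-79, 163, 92), BH-1→BH-3 = (1246, -318, -391).
Normal n = (BH-1→BH-2) × (BH-1→BH-3) = (-34477, 83743, -177976).
So ∂z/∂E = −n_x/n_z = −0.19372 and ∂z/∂N = −n_y/n_z = 0.47053.
Gradient magnitude |∇z| = √(a² + b²) = √(0.03753 + 0.22140) = 0.50885.
True dip = arctan(0.50885) = 26.97°, dipping toward SSE (azimuth ≈ 158°).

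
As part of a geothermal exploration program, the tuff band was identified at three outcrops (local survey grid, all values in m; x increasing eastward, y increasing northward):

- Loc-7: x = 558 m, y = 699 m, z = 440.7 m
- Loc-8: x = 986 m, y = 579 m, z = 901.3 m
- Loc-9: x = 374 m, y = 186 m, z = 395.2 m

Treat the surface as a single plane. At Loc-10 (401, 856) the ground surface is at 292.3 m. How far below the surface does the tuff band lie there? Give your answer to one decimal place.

Two edge vectors: Loc-7→Loc-8 = (428, -120, 460.6), Loc-7→Loc-9 = (-184, -513, -45.5).
Normal n = (Loc-7→Loc-8) × (Loc-7→Loc-9) = (241747.8, -65276.4, -241644).
So ∂z/∂x = −n_x/n_z = 1.00043 and ∂z/∂y = −n_y/n_z = −0.27013.
Intercept c from Loc-7: 440.7 − 558.24 + 188.82 = 71.28.
At (401, 856): z_contact = 401.17 − 231.24 + 71.28 = 241.22 m.
Depth below ground = 292.3 − 241.22 = 51.1 m.

51.1 m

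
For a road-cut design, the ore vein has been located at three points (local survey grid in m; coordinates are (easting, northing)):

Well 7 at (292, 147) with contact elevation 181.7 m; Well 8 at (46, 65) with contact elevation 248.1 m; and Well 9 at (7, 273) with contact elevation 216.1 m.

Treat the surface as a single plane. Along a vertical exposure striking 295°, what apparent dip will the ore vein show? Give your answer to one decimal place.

6.0°

Let the plane be z = a·E + b·N + c.
Well 8−Well 7: −246a − 82b = 66.4;  Well 9−Well 7: −285a + 126b = 34.4.
Solving gives a = −0.20578, b = −0.19243.
Unit vector along 295° is (sin 295°, cos 295°) = (-0.9063, 0.4226).
Slope in that direction = a·(-0.9063) + b·(0.4226) = 0.10517.
Apparent dip = arctan|0.10517| = 6.0° (true dip is 15.7°, so apparent ≤ true as expected).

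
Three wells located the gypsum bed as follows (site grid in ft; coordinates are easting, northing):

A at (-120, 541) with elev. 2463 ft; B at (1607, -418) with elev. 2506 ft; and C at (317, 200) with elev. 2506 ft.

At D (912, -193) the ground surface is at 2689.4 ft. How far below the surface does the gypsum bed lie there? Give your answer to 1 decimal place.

Let the plane be z = a·easting + b·northing + c.
B−A: 1727a − 959b = 43;  C−A: 437a − 341b = 43.
Solving gives a = −0.156480, b = −0.326632.
Then c = 2463 − a·-120 − b·541 = 2620.93.
At (912, -193): z_contact = −142.71 + 63.04 + 2620.93 = 2541.26 ft.
Depth below ground = 2689.4 − 2541.26 = 148.1 ft.

148.1 ft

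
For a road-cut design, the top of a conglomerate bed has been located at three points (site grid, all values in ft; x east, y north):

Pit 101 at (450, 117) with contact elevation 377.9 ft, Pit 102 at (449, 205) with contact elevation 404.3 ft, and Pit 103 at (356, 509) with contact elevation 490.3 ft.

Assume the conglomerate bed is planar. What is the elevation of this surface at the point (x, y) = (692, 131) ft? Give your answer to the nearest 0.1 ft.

Two edge vectors: Pit 101→Pit 102 = (-1, 88, 26.4), Pit 101→Pit 103 = (-94, 392, 112.4).
Normal n = (Pit 101→Pit 102) × (Pit 101→Pit 103) = (-457.6, -2369.2, 7880).
So ∂z/∂x = −n_x/n_z = 0.05807 and ∂z/∂y = −n_y/n_z = 0.30066.
Intercept c from Pit 101: 377.9 − 26.13 − 35.18 = 316.59.
At (692, 131): z = 40.2 + 39.4 + 316.59 = 396.2 ft.

396.2 ft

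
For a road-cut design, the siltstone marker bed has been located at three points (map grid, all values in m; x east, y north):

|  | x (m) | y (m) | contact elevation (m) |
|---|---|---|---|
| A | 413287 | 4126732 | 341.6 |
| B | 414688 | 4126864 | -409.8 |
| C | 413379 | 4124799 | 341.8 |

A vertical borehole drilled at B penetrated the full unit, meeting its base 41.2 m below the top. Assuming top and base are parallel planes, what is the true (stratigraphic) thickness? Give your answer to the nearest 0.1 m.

36.3 m

Let the plane be z = a·x + b·y + c.
B−A: 1401a + 132b = −751.4;  C−A: 92a − 1933b = 0.2.
Solving gives a = −0.53393, b = −0.02552.
|∇z| = √(a²+b²) = 0.53454, so dip δ = arctan(0.53454) = 28.13°.
True thickness = vertical thickness × cos δ = 41.2 × cos 28.13° = 36.3 m.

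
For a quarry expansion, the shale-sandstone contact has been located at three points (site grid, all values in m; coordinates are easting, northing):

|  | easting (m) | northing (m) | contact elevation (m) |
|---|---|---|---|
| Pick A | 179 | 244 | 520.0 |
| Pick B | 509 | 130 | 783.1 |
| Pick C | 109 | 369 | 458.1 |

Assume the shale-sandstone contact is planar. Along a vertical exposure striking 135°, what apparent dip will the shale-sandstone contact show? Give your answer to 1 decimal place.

30.6°

Two edge vectors: Pick A→Pick B = (330, -114, 263.1), Pick A→Pick C = (-70, 125, -61.9).
Normal n = (Pick A→Pick B) × (Pick A→Pick C) = (-25830.9, 2010, 33270).
So ∂z/∂easting = −n_x/n_z = 0.77640 and ∂z/∂northing = −n_y/n_z = −0.06041.
Unit vector along 135° is (sin 135°, cos 135°) = (0.7071, -0.7071).
Slope in that direction = a·(0.7071) + b·(-0.7071) = 0.59172.
Apparent dip = arctan|0.59172| = 30.6° (true dip is 37.9°, so apparent ≤ true as expected).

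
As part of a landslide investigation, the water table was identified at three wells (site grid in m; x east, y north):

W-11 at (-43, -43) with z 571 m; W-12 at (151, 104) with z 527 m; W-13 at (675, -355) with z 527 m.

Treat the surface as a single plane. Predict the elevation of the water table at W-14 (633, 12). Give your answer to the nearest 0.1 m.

481.2 m

Two edge vectors: W-11→W-12 = (194, 147, -44), W-11→W-13 = (718, -312, -44).
Normal n = (W-11→W-12) × (W-11→W-13) = (-20196, -23056, -166074).
So ∂z/∂x = −n_x/n_z = −0.12161 and ∂z/∂y = −n_y/n_z = −0.13883.
Intercept c from W-11: 571 − 5.23 − 5.97 = 559.80.
At (633, 12): z = −77.0 − 1.7 + 559.80 = 481.2 m.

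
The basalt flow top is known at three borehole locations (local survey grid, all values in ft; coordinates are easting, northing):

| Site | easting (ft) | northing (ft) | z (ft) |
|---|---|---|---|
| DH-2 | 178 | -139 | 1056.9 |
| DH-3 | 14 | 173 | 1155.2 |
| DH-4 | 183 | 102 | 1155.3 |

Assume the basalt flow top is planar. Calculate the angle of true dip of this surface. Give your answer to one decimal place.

23.7°

Two edge vectors: DH-2→DH-3 = (-164, 312, 98.3), DH-2→DH-4 = (5, 241, 98.4).
Normal n = (DH-2→DH-3) × (DH-2→DH-4) = (7010.5, 16629.1, -41084).
So ∂z/∂easting = −n_x/n_z = 0.17064 and ∂z/∂northing = −n_y/n_z = 0.40476.
Gradient magnitude |∇z| = √(a² + b²) = √(0.02912 + 0.16383) = 0.43926.
True dip = arctan(0.43926) = 23.7°, dipping toward SSW (azimuth ≈ 203°).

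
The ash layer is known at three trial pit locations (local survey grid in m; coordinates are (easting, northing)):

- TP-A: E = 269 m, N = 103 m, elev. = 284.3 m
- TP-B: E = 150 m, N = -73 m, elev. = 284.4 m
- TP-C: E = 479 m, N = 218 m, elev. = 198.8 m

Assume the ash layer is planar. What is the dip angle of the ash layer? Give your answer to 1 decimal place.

Two edge vectors: TP-A→TP-B = (-119, -176, 0.1), TP-A→TP-C = (210, 115, -85.5).
Normal n = (TP-A→TP-B) × (TP-A→TP-C) = (15036.5, -10153.5, 23275).
So ∂z/∂E = −n_x/n_z = −0.64604 and ∂z/∂N = −n_y/n_z = 0.43624.
Gradient magnitude |∇z| = √(a² + b²) = √(0.41736 + 0.19031) = 0.77953.
True dip = arctan(0.77953) = 37.9°, dipping toward SE (azimuth ≈ 124°).

37.9°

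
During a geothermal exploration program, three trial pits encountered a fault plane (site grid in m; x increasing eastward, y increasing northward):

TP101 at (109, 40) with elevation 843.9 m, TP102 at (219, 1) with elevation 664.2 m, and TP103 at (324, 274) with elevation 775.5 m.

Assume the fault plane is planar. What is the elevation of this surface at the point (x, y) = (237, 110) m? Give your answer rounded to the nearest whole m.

Two edge vectors: TP101→TP102 = (110, -39, -179.7), TP101→TP103 = (215, 234, -68.4).
Normal n = (TP101→TP102) × (TP101→TP103) = (44717.4, -31111.5, 34125).
So ∂z/∂x = −n_x/n_z = −1.31040 and ∂z/∂y = −n_y/n_z = 0.91169.
Intercept c from TP101: 843.9 + 142.83 − 36.47 = 950.27.
At (237, 110): z = −310.6 + 100.3 + 950.27 = 740.0 m.

740 m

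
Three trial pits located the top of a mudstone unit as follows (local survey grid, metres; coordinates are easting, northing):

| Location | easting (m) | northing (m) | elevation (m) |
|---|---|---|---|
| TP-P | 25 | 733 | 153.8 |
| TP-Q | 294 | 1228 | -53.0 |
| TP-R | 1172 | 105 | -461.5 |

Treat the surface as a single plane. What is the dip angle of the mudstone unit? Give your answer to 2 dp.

30.87°

Let the plane be z = a·easting + b·northing + c.
TP-Q−TP-P: 269a + 495b = −206.8;  TP-R−TP-P: 1147a − 628b = −615.3.
Solving gives a = −0.58972, b = −0.09730.
Gradient magnitude |∇z| = √(a² + b²) = √(0.34777 + 0.00947) = 0.59769.
True dip = arctan(0.59769) = 30.87°, dipping toward E (azimuth ≈ 081°).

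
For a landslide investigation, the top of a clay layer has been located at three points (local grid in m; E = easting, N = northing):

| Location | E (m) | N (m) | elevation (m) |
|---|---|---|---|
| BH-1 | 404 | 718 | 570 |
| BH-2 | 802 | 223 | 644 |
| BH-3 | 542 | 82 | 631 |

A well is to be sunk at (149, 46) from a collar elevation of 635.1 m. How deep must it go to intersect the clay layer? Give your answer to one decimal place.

Let the plane be z = a·E + b·N + c.
BH-2−BH-1: 398a − 495b = 74;  BH-3−BH-1: 138a − 636b = 61.
Solving gives a = 0.09127, b = −0.07611.
Then c = 570 − a·404 − b·718 = 587.77.
At (149, 46): z_contact = 13.60 − 3.50 + 587.77 = 597.87 m.
Depth below ground = 635.1 − 597.87 = 37.2 m.

37.2 m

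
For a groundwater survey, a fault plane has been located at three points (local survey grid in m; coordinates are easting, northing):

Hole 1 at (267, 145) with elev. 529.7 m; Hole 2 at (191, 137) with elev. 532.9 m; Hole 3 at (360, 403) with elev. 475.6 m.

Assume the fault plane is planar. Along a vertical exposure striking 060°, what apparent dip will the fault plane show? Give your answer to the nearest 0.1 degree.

Let the plane be z = a·easting + b·northing + c.
Hole 2−Hole 1: −76a − 8b = 3.2;  Hole 3−Hole 1: 93a + 258b = −54.1.
Solving gives a = −0.02082, b = −0.20218.
Unit vector along 060° is (sin 60°, cos 60°) = (0.8660, 0.5000).
Slope in that direction = a·(0.8660) + b·(0.5000) = −0.11913.
Apparent dip = arctan|0.11913| = 6.8° (true dip is 11.5°, so apparent ≤ true as expected).

6.8°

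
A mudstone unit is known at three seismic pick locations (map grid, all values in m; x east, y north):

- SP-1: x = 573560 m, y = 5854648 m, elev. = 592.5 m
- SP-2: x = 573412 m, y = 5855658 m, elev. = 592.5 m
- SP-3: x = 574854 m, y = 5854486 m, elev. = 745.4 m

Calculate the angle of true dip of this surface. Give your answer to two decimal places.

Two edge vectors: SP-1→SP-2 = (-148, 1010, 0), SP-1→SP-3 = (1294, -162, 152.9).
Normal n = (SP-1→SP-2) × (SP-1→SP-3) = (154429, 22629.2, -1282964).
So ∂z/∂x = −n_x/n_z = 0.12037 and ∂z/∂y = −n_y/n_z = 0.01764.
Gradient magnitude |∇z| = √(a² + b²) = √(0.01449 + 0.00031) = 0.12165.
True dip = arctan(0.12165) = 6.94°, dipping toward W (azimuth ≈ 262°).

6.94°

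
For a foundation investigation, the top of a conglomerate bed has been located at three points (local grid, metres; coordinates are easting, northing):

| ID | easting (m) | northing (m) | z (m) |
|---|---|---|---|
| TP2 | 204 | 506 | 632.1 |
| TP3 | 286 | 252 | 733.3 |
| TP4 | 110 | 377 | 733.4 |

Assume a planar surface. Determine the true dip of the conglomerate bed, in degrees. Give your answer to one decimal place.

32.4°

Two edge vectors: TP2→TP3 = (82, -254, 101.2), TP2→TP4 = (-94, -129, 101.3).
Normal n = (TP2→TP3) × (TP2→TP4) = (-12675.4, -17819.4, -34454).
So ∂z/∂easting = −n_x/n_z = −0.36789 and ∂z/∂northing = −n_y/n_z = −0.51719.
Gradient magnitude |∇z| = √(a² + b²) = √(0.13535 + 0.26749) = 0.63469.
True dip = arctan(0.63469) = 32.4°, dipping toward NE (azimuth ≈ 035°).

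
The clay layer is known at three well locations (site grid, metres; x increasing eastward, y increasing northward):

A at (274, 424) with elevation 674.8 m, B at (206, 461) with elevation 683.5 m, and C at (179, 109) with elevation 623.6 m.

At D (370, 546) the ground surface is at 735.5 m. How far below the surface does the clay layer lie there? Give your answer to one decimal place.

Let the plane be z = a·x + b·y + c.
B−A: −68a + 37b = 8.7;  C−A: −95a − 315b = −51.2.
Solving gives a = −0.03393, b = 0.17277.
Then c = 674.8 − a·274 − b·424 = 610.84.
At (370, 546): z_contact = −12.55 + 94.33 + 610.84 = 692.62 m.
Depth below ground = 735.5 − 692.62 = 42.9 m.

42.9 m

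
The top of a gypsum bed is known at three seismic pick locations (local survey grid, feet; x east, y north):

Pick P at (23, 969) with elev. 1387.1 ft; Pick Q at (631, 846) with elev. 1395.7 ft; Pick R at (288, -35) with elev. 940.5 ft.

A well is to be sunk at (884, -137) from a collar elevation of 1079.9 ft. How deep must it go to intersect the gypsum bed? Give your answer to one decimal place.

Let the plane be z = a·x + b·y + c.
Pick Q−Pick P: 608a − 123b = 8.6;  Pick R−Pick P: 265a − 1004b = −446.6.
Solving gives a = 0.11001, b = 0.47386.
Then c = 1387.1 − a·23 − b·969 = 925.40.
At (884, -137): z_contact = 97.25 − 64.92 + 925.40 = 957.73 ft.
Depth below ground = 1079.9 − 957.73 = 122.2 ft.

122.2 ft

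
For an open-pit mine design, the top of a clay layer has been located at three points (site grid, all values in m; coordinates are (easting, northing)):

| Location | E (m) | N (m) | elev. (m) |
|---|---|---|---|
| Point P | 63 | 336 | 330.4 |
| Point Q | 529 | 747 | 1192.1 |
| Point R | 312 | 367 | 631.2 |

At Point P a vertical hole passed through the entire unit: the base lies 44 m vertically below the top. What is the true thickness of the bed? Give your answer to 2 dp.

25.70 m

Two edge vectors: Point P→Point Q = (466, 411, 861.7), Point P→Point R = (249, 31, 300.8).
Normal n = (Point P→Point Q) × (Point P→Point R) = (96916.1, 74390.5, -87893).
So ∂z/∂E = −n_x/n_z = 1.10266 and ∂z/∂N = −n_y/n_z = 0.84638.
|∇z| = √(a²+b²) = 1.39004, so dip δ = arctan(1.39004) = 54.27°.
True thickness = vertical thickness × cos δ = 44 × cos 54.27° = 25.70 m.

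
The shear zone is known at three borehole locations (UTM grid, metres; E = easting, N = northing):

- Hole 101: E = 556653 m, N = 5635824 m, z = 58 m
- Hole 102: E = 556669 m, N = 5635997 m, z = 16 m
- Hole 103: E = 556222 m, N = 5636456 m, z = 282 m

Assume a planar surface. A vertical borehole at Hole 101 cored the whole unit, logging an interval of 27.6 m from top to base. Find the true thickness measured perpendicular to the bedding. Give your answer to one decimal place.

Two edge vectors: Hole 101→Hole 102 = (16, 173, -42), Hole 101→Hole 103 = (-431, 632, 224).
Normal n = (Hole 101→Hole 102) × (Hole 101→Hole 103) = (65296, 14518, 84675).
So ∂z/∂E = −n_x/n_z = −0.77114 and ∂z/∂N = −n_y/n_z = −0.17146.
|∇z| = √(a²+b²) = 0.78997, so dip δ = arctan(0.78997) = 38.31°.
True thickness = vertical thickness × cos δ = 27.6 × cos 38.31° = 21.7 m.

21.7 m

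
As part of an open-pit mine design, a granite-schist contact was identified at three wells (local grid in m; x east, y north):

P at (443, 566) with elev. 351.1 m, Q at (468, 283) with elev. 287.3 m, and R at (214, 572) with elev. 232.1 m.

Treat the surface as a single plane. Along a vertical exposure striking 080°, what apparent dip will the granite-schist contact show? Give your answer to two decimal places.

29.51°

Two edge vectors: P→Q = (25, -283, -63.8), P→R = (-229, 6, -119).
Normal n = (P→Q) × (P→R) = (34059.8, 17585.2, -64657).
So ∂z/∂x = −n_x/n_z = 0.52678 and ∂z/∂y = −n_y/n_z = 0.27198.
Unit vector along 080° is (sin 80°, cos 80°) = (0.9848, 0.1736).
Slope in that direction = a·(0.9848) + b·(0.1736) = 0.56600.
Apparent dip = arctan|0.56600| = 29.51° (true dip is 30.7°, so apparent ≤ true as expected).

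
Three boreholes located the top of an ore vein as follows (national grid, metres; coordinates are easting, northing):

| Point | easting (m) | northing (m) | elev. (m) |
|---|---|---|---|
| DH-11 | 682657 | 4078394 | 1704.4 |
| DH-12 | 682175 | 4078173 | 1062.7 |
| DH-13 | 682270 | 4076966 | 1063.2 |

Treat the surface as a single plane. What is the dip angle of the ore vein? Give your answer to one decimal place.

Let the plane be z = a·easting + b·northing + c.
DH-12−DH-11: −482a − 221b = −641.7;  DH-13−DH-11: −387a − 1428b = −641.2.
Solving gives a = 1.28514, b = 0.10074.
Gradient magnitude |∇z| = √(a² + b²) = √(1.65158 + 0.01015) = 1.28908.
True dip = arctan(1.28908) = 52.2°, dipping toward W (azimuth ≈ 266°).

52.2°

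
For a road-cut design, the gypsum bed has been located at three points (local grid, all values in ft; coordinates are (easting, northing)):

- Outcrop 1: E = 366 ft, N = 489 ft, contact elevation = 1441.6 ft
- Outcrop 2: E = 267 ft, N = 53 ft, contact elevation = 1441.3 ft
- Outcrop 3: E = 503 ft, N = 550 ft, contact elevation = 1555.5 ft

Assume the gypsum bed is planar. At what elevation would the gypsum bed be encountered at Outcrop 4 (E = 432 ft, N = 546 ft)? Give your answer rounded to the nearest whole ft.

Two edge vectors: Outcrop 1→Outcrop 2 = (-99, -436, -0.3), Outcrop 1→Outcrop 3 = (137, 61, 113.9).
Normal n = (Outcrop 1→Outcrop 2) × (Outcrop 1→Outcrop 3) = (-49642.1, 11235, 53693).
So ∂z/∂E = −n_x/n_z = 0.92455 and ∂z/∂N = −n_y/n_z = −0.20925.
Intercept c from Outcrop 1: 1441.6 − 338.39 + 102.32 = 1205.53.
At (432, 546): z = 399.4 − 114.2 + 1205.53 = 1490.7 ft.

1491 ft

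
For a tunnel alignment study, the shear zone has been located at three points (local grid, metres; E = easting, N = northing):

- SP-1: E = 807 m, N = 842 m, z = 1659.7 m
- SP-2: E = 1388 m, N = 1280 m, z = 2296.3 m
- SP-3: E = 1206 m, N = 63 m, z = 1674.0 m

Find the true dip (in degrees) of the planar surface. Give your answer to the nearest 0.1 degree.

Let the plane be z = a·E + b·N + c.
SP-2−SP-1: 581a + 438b = 636.6;  SP-3−SP-1: 399a − 779b = 14.3.
Solving gives a = 0.80046, b = 0.39163.
Gradient magnitude |∇z| = √(a² + b²) = √(0.64073 + 0.15338) = 0.89113.
True dip = arctan(0.89113) = 41.7°, dipping toward WSW (azimuth ≈ 244°).

41.7°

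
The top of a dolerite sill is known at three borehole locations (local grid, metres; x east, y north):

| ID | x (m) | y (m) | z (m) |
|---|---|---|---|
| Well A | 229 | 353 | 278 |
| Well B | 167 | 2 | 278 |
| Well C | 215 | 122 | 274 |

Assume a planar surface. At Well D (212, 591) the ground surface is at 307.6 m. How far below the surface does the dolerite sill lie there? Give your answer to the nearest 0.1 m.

20.8 m

Two edge vectors: Well A→Well B = (-62, -351, 0), Well A→Well C = (-14, -231, -4).
Normal n = (Well A→Well B) × (Well A→Well C) = (1404, -248, 9408).
So ∂z/∂x = −n_x/n_z = −0.14923 and ∂z/∂y = −n_y/n_z = 0.02636.
Intercept c from Well A: 278 + 34.17 − 9.31 = 302.87.
At (212, 591): z_contact = −31.64 + 15.58 + 302.87 = 286.81 m.
Depth below ground = 307.6 − 286.81 = 20.8 m.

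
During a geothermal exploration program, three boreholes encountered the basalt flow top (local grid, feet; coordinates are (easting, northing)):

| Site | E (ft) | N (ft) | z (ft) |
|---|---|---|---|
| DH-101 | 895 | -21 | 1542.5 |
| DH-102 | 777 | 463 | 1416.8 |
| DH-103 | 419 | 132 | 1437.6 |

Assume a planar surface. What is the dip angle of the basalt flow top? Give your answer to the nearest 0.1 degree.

Let the plane be z = a·E + b·N + c.
DH-102−DH-101: −118a + 484b = −125.7;  DH-103−DH-101: −476a + 153b = −104.9.
Solving gives a = 0.14854, b = −0.22350.
Gradient magnitude |∇z| = √(a² + b²) = √(0.02206 + 0.04995) = 0.26836.
True dip = arctan(0.26836) = 15.0°, dipping toward NNW (azimuth ≈ 326°).

15.0°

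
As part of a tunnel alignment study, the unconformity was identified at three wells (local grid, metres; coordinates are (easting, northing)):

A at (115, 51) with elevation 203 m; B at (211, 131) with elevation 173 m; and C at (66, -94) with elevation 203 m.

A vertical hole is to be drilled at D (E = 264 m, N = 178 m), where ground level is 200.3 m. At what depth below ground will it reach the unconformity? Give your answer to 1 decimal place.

Two edge vectors: A→B = (96, 80, -30), A→C = (-49, -145, 0).
Normal n = (A→B) × (A→C) = (-4350, 1470, -10000).
So ∂z/∂E = −n_x/n_z = −0.43500 and ∂z/∂N = −n_y/n_z = 0.14700.
Intercept c from A: 203 + 50.02 − 7.50 = 245.53.
At (264, 178): z_contact = −114.84 + 26.17 + 245.53 = 156.85 m.
Depth below ground = 200.3 − 156.85 = 43.4 m.

43.4 m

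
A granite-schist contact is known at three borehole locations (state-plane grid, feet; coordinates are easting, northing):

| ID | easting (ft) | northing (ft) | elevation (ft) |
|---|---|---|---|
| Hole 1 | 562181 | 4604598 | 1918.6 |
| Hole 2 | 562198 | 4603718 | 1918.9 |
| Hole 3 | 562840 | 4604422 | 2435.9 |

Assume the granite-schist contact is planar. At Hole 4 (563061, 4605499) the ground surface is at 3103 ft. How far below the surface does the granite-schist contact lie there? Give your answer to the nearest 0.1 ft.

Two edge vectors: Hole 1→Hole 2 = (17, -880, 0.3), Hole 1→Hole 3 = (659, -176, 517.3).
Normal n = (Hole 1→Hole 2) × (Hole 1→Hole 3) = (-455171.2, -8596.4, 576928).
So ∂z/∂easting = −n_x/n_z = 0.788956681 and ∂z/∂northing = −n_y/n_z = 0.014900300.
Intercept c from Hole 1: 1918.6 − 443536.46 − 68609.89 = −510227.75.
At (563061, 4605499): z_contact = 444230.74 + 68623.31 − 510227.75 = 2626.31 ft.
Depth below ground = 3103 − 2626.31 = 476.7 ft.

476.7 ft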